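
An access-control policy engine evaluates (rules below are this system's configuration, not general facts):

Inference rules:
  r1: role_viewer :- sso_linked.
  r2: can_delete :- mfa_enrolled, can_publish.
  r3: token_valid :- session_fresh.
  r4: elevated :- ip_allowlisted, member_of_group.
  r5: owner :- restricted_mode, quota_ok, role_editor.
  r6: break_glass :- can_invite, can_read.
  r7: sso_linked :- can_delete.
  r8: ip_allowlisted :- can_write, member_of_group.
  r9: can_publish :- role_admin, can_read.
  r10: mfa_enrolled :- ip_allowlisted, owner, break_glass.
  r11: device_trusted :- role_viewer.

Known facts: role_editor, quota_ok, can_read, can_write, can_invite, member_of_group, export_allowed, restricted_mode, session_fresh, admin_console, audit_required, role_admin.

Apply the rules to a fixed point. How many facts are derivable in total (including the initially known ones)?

Round 1: r3 [token_valid :- session_fresh.]; r5 [owner :- restricted_mode, quota_ok, role_editor.]; r6 [break_glass :- can_invite, can_read.]; r8 [ip_allowlisted :- can_write, member_of_group.]; r9 [can_publish :- role_admin, can_read.]. Adds token_valid, owner, break_glass, ip_allowlisted, can_publish.
Round 2: r4 [elevated :- ip_allowlisted, member_of_group.]; r10 [mfa_enrolled :- ip_allowlisted, owner, break_glass.]. Adds elevated, mfa_enrolled.
Round 3: r2 [can_delete :- mfa_enrolled, can_publish.]. Adds can_delete.
Round 4: r7 [sso_linked :- can_delete.]. Adds sso_linked.
Round 5: r1 [role_viewer :- sso_linked.]. Adds role_viewer.
Round 6: r11 [device_trusted :- role_viewer.]. Adds device_trusted.
Closure: {admin_console, audit_required, break_glass, can_delete, can_invite, can_publish, can_read, can_write, device_trusted, elevated, export_allowed, ip_allowlisted, member_of_group, mfa_enrolled, owner, quota_ok, restricted_mode, role_admin, role_editor, role_viewer, session_fresh, sso_linked, token_valid} — 23 facts.

23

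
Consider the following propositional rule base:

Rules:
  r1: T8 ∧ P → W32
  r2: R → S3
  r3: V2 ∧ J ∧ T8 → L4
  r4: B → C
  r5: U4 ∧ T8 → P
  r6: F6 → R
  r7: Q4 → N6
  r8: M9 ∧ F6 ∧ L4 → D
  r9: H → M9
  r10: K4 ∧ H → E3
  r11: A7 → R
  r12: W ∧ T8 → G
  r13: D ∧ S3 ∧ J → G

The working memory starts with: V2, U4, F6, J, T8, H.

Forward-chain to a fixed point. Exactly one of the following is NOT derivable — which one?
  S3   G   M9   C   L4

Round 1 fires r3, r5, r6, r9, giving L4, P, R, M9.
Round 2 fires r1, r2, r8, giving W32, S3, D.
Round 3 fires r13, giving G.
Derived: M9 (round 1), L4 (round 1), G (round 3), S3 (round 2). C never appears in any round.

C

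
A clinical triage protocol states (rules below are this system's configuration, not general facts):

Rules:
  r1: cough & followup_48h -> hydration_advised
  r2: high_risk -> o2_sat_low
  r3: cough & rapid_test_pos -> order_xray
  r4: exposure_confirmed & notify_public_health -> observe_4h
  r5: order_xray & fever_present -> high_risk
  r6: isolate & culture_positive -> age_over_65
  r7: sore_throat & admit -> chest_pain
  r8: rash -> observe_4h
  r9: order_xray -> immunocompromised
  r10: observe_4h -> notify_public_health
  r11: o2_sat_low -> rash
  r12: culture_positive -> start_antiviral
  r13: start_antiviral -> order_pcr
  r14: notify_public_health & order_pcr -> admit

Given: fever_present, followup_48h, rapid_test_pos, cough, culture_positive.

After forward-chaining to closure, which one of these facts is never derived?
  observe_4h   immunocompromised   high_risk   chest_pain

chest_pain

Round 1 fires r1, r3, r12, giving hydration_advised, order_xray, start_antiviral.
Round 2 fires r5, r9, r13, giving high_risk, immunocompromised, order_pcr.
Round 3 fires r2, giving o2_sat_low.
Round 4 fires r11, giving rash.
Round 5 fires r8, giving observe_4h.
Round 6 fires r10, giving notify_public_health.
Round 7 fires r14, giving admit.
Derived: high_risk (round 2), immunocompromised (round 2), observe_4h (round 5). chest_pain never appears in any round.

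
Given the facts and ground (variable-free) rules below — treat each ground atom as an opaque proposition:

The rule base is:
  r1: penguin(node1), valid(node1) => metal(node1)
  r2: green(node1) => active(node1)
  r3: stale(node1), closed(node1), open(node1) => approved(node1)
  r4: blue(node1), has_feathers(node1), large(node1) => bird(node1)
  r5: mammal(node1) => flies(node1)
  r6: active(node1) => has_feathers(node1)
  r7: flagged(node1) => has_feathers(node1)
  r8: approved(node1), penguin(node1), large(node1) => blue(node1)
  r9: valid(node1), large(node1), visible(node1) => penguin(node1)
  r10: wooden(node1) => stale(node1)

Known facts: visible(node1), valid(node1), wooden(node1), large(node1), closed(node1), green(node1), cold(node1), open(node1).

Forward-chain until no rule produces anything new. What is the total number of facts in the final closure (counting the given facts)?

16

Round 1: r2 [green(node1) => active(node1)]; r9 [valid(node1), large(node1), visible(node1) => penguin(node1)]; r10 [wooden(node1) => stale(node1)]. Adds active(node1), penguin(node1), stale(node1).
Round 2: r1 [penguin(node1), valid(node1) => metal(node1)]; r3 [stale(node1), closed(node1), open(node1) => approved(node1)]; r6 [active(node1) => has_feathers(node1)]. Adds metal(node1), approved(node1), has_feathers(node1).
Round 3: r8 [approved(node1), penguin(node1), large(node1) => blue(node1)]. Adds blue(node1).
Round 4: r4 [blue(node1), has_feathers(node1), large(node1) => bird(node1)]. Adds bird(node1).
Closure: {active(node1), approved(node1), bird(node1), blue(node1), closed(node1), cold(node1), green(node1), has_feathers(node1), large(node1), metal(node1), open(node1), penguin(node1), stale(node1), valid(node1), visible(node1), wooden(node1)} — 16 facts.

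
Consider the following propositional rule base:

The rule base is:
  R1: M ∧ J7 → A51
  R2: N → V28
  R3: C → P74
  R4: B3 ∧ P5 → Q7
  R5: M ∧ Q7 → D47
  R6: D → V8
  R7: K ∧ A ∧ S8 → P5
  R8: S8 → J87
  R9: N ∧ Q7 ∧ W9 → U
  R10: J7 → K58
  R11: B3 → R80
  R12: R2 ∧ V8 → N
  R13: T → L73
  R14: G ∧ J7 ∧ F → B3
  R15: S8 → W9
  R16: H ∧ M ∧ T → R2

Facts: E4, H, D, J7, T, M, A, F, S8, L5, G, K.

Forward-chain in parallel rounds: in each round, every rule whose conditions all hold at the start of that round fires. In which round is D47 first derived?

3

Round 1 — R1, R6, R7, R8, R10, R13, R14, R15, R16, derive A51, V8, P5, J87, K58, L73, B3, W9, R2.
Round 2 — R4, R11, R12, derive Q7, R80, N.
Round 3 — R2, R5, R9, derive V28, D47, U.
D47 first appears in round 3.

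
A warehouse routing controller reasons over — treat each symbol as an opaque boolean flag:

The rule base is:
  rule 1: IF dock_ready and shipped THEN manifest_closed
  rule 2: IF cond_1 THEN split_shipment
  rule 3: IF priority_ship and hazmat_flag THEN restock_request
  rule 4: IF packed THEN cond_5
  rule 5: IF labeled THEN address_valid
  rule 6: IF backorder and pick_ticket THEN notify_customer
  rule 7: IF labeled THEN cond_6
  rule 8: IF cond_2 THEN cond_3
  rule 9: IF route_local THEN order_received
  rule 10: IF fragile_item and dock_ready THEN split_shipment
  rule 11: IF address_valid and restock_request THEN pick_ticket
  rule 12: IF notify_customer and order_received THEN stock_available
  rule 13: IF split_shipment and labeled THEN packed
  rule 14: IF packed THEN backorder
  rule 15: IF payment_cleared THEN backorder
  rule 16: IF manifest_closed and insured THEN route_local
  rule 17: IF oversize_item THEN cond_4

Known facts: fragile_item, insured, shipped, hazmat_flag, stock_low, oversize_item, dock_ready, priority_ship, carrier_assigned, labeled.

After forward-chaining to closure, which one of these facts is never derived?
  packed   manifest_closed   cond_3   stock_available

[1] rule 1 [IF dock_ready and shipped THEN manifest_closed]; rule 3 [IF priority_ship and hazmat_flag THEN restock_request]; rule 5 [IF labeled THEN address_valid]; rule 7 [IF labeled THEN cond_6]; rule 10 [IF fragile_item and dock_ready THEN split_shipment]; rule 17 [IF oversize_item THEN cond_4]. ⇒ new: manifest_closed, restock_request, address_valid, cond_6, split_shipment, cond_4.
[2] rule 11 [IF address_valid and restock_request THEN pick_ticket]; rule 13 [IF split_shipment and labeled THEN packed]; rule 16 [IF manifest_closed and insured THEN route_local]. ⇒ new: pick_ticket, packed, route_local.
[3] rule 4 [IF packed THEN cond_5]; rule 9 [IF route_local THEN order_received]; rule 14 [IF packed THEN backorder]. ⇒ new: cond_5, order_received, backorder.
[4] rule 6 [IF backorder and pick_ticket THEN notify_customer]. ⇒ new: notify_customer.
[5] rule 12 [IF notify_customer and order_received THEN stock_available]. ⇒ new: stock_available.
Derived: stock_available (round 5), manifest_closed (round 1), packed (round 2). cond_3 never appears in any round.

cond_3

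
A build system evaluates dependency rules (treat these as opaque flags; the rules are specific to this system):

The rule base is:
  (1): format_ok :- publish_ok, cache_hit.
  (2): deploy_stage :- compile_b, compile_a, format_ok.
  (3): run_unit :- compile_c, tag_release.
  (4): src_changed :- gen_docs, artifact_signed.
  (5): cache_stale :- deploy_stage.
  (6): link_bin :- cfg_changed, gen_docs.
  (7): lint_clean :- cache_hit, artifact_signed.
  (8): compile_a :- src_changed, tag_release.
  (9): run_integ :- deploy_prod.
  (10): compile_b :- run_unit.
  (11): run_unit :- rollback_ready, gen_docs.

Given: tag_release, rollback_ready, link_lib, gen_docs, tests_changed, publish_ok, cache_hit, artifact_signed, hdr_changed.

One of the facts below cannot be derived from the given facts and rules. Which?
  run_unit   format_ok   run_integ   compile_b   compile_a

run_integ

Round 1 — (1), (4), (7), (11), derive format_ok, src_changed, lint_clean, run_unit.
Round 2 — (8), (10), derive compile_a, compile_b.
Round 3 — (2), derive deploy_stage.
Round 4 — (5), derive cache_stale.
Derived: compile_b (round 2), format_ok (round 1), compile_a (round 2), run_unit (round 1). run_integ never appears in any round.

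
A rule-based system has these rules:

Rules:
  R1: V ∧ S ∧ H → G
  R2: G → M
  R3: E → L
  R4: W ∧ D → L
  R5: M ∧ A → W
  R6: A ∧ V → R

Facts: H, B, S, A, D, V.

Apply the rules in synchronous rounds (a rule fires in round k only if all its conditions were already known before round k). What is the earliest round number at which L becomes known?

4

Round 1: R1 [V ∧ S ∧ H → G]; R6 [A ∧ V → R]. New: G, R.
Round 2: R2 [G → M]. New: M.
Round 3: R5 [M ∧ A → W]. New: W.
Round 4: R4 [W ∧ D → L]. New: L.
L first appears in round 4.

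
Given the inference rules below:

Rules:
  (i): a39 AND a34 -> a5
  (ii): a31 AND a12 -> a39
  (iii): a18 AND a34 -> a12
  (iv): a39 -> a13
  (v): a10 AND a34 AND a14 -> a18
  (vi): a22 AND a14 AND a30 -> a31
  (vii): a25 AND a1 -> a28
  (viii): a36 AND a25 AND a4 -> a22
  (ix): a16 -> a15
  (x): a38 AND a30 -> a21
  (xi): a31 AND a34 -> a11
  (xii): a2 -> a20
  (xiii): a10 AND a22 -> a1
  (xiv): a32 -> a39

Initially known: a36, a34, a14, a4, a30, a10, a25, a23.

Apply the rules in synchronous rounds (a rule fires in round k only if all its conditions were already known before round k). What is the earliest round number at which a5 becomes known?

4

[1] (v) [a10 AND a34 AND a14 -> a18]; (viii) [a36 AND a25 AND a4 -> a22]. ⇒ new: a18, a22.
[2] (iii) [a18 AND a34 -> a12]; (vi) [a22 AND a14 AND a30 -> a31]; (xiii) [a10 AND a22 -> a1]. ⇒ new: a12, a31, a1.
[3] (ii) [a31 AND a12 -> a39]; (vii) [a25 AND a1 -> a28]; (xi) [a31 AND a34 -> a11]. ⇒ new: a39, a28, a11.
[4] (i) [a39 AND a34 -> a5]; (iv) [a39 -> a13]. ⇒ new: a5, a13.
a5 first appears in round 4.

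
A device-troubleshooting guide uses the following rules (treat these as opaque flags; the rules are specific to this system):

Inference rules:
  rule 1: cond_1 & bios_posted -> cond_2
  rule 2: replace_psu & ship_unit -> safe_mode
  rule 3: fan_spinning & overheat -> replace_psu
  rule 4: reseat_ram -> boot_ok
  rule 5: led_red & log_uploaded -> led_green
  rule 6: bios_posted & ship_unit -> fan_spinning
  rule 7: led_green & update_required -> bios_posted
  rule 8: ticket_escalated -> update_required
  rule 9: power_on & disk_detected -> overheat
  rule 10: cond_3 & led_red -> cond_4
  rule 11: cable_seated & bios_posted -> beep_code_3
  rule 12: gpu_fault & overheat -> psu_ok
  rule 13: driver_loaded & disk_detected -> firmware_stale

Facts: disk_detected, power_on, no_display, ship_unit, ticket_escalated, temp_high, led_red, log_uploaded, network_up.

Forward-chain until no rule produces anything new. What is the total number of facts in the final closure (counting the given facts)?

Round 1 — rule 5, rule 8, rule 9, derive led_green, update_required, overheat.
Round 2 — rule 7, derive bios_posted.
Round 3 — rule 6, derive fan_spinning.
Round 4 — rule 3, derive replace_psu.
Round 5 — rule 2, derive safe_mode.
Closure: {bios_posted, disk_detected, fan_spinning, led_green, led_red, log_uploaded, network_up, no_display, overheat, power_on, replace_psu, safe_mode, ship_unit, temp_high, ticket_escalated, update_required} — 16 facts.

16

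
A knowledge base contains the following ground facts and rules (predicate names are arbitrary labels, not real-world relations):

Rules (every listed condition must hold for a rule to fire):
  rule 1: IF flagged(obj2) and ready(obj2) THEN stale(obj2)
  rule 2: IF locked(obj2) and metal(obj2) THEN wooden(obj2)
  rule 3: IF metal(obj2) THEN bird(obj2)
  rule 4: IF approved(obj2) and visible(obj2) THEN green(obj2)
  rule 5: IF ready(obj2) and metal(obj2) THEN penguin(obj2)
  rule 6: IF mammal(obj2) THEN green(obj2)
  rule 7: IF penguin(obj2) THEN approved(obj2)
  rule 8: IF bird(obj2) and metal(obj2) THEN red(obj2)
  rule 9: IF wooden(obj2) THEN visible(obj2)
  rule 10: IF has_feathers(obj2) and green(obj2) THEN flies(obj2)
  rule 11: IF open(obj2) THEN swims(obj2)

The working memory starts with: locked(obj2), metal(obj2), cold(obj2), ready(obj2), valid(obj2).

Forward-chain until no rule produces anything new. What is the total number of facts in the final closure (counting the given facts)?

12

Round 1: rule 2 [IF locked(obj2) and metal(obj2) THEN wooden(obj2)]; rule 3 [IF metal(obj2) THEN bird(obj2)]; rule 5 [IF ready(obj2) and metal(obj2) THEN penguin(obj2)]. Adds wooden(obj2), bird(obj2), penguin(obj2).
Round 2: rule 7 [IF penguin(obj2) THEN approved(obj2)]; rule 8 [IF bird(obj2) and metal(obj2) THEN red(obj2)]; rule 9 [IF wooden(obj2) THEN visible(obj2)]. Adds approved(obj2), red(obj2), visible(obj2).
Round 3: rule 4 [IF approved(obj2) and visible(obj2) THEN green(obj2)]. Adds green(obj2).
Closure: {approved(obj2), bird(obj2), cold(obj2), green(obj2), locked(obj2), metal(obj2), penguin(obj2), ready(obj2), red(obj2), valid(obj2), visible(obj2), wooden(obj2)} — 12 facts.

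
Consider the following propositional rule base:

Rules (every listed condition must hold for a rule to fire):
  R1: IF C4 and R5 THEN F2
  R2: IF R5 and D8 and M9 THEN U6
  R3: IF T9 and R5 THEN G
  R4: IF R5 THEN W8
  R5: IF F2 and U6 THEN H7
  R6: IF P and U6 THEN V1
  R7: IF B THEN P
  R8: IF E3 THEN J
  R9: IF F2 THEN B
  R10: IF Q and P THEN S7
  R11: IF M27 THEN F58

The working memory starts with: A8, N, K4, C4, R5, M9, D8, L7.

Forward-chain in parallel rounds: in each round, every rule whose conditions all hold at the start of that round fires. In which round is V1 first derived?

Round 1 — R1, R2, R4, derive F2, U6, W8.
Round 2 — R5, R9, derive H7, B.
Round 3 — R7, derive P.
Round 4 — R6, derive V1.
V1 first appears in round 4.

4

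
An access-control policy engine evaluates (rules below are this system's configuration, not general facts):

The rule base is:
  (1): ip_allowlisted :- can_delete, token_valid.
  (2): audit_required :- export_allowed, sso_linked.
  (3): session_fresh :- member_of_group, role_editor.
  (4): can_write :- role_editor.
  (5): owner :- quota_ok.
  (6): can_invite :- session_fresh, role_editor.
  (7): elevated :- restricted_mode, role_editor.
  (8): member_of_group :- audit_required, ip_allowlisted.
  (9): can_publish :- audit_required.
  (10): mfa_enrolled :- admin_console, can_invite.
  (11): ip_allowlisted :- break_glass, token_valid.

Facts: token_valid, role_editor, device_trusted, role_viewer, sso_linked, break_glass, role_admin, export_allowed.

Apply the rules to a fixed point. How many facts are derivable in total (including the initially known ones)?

Round 1 — (2), (4), (11), derive audit_required, can_write, ip_allowlisted.
Round 2 — (8), (9), derive member_of_group, can_publish.
Round 3 — (3), derive session_fresh.
Round 4 — (6), derive can_invite.
Closure: {audit_required, break_glass, can_invite, can_publish, can_write, device_trusted, export_allowed, ip_allowlisted, member_of_group, role_admin, role_editor, role_viewer, session_fresh, sso_linked, token_valid} — 15 facts.

15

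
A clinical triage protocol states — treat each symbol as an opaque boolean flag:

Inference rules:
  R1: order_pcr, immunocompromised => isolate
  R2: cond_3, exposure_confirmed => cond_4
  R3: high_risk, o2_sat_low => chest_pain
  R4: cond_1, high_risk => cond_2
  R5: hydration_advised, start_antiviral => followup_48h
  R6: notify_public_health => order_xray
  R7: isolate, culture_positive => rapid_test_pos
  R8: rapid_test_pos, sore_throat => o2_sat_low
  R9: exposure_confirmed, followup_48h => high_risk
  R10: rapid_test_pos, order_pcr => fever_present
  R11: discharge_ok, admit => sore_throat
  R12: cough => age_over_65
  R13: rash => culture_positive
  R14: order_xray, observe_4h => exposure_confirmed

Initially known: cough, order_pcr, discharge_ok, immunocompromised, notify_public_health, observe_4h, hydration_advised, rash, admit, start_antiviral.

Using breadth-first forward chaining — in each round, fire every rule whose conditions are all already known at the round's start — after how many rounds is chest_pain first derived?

4

Round 1: R1 [order_pcr, immunocompromised => isolate]; R5 [hydration_advised, start_antiviral => followup_48h]; R6 [notify_public_health => order_xray]; R11 [discharge_ok, admit => sore_throat]; R12 [cough => age_over_65]; R13 [rash => culture_positive]. New: isolate, followup_48h, order_xray, sore_throat, age_over_65, culture_positive.
Round 2: R7 [isolate, culture_positive => rapid_test_pos]; R14 [order_xray, observe_4h => exposure_confirmed]. New: rapid_test_pos, exposure_confirmed.
Round 3: R8 [rapid_test_pos, sore_throat => o2_sat_low]; R9 [exposure_confirmed, followup_48h => high_risk]; R10 [rapid_test_pos, order_pcr => fever_present]. New: o2_sat_low, high_risk, fever_present.
Round 4: R3 [high_risk, o2_sat_low => chest_pain]. New: chest_pain.
chest_pain first appears in round 4.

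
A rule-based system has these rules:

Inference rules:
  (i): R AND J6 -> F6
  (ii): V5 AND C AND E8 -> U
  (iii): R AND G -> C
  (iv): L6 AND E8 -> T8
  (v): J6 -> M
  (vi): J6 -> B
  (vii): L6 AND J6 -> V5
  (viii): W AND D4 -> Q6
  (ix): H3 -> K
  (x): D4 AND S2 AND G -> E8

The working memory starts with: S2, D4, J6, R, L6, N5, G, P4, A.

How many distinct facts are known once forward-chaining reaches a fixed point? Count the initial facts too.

Round 1 fires (i), (iii), (v), (vi), (vii), (x), giving F6, C, M, B, V5, E8.
Round 2 fires (ii), (iv), giving U, T8.
Closure: {A, B, C, D4, E8, F6, G, J6, L6, M, N5, P4, R, S2, T8, U, V5} — 17 facts.

17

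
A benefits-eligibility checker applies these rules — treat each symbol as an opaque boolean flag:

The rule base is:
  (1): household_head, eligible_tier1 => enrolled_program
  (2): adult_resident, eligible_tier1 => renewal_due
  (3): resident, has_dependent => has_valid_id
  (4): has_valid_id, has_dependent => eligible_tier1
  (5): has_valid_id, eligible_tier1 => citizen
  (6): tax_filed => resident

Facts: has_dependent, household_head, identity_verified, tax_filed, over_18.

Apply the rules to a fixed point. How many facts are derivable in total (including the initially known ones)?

Round 1: (6) [tax_filed => resident]. New: resident.
Round 2: (3) [resident, has_dependent => has_valid_id]. New: has_valid_id.
Round 3: (4) [has_valid_id, has_dependent => eligible_tier1]. New: eligible_tier1.
Round 4: (1) [household_head, eligible_tier1 => enrolled_program]; (5) [has_valid_id, eligible_tier1 => citizen]. New: enrolled_program, citizen.
Closure: {citizen, eligible_tier1, enrolled_program, has_dependent, has_valid_id, household_head, identity_verified, over_18, resident, tax_filed} — 10 facts.

10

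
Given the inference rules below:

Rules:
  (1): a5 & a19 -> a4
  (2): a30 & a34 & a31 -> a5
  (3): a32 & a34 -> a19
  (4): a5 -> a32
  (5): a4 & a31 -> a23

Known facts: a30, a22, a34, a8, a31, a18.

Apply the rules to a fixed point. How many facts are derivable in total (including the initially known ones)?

11

Round 1 — (2), derive a5.
Round 2 — (4), derive a32.
Round 3 — (3), derive a19.
Round 4 — (1), derive a4.
Round 5 — (5), derive a23.
Closure: {a18, a19, a22, a23, a30, a31, a32, a34, a4, a5, a8} — 11 facts.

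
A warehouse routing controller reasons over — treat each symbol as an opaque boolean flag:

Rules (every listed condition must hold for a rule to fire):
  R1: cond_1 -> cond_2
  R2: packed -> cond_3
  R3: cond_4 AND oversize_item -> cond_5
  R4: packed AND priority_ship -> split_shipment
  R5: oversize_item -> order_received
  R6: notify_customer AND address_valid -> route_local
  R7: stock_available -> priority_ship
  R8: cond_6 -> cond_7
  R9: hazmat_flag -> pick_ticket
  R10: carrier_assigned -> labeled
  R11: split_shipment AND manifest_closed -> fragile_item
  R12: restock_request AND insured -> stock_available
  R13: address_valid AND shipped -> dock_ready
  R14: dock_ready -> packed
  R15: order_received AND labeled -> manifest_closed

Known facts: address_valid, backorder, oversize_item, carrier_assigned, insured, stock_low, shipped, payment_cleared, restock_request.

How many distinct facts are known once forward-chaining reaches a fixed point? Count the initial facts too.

Round 1: R5 [oversize_item -> order_received]; R10 [carrier_assigned -> labeled]; R12 [restock_request AND insured -> stock_available]; R13 [address_valid AND shipped -> dock_ready]. New: order_received, labeled, stock_available, dock_ready.
Round 2: R7 [stock_available -> priority_ship]; R14 [dock_ready -> packed]; R15 [order_received AND labeled -> manifest_closed]. New: priority_ship, packed, manifest_closed.
Round 3: R2 [packed -> cond_3]; R4 [packed AND priority_ship -> split_shipment]. New: cond_3, split_shipment.
Round 4: R11 [split_shipment AND manifest_closed -> fragile_item]. New: fragile_item.
Closure: {address_valid, backorder, carrier_assigned, cond_3, dock_ready, fragile_item, insured, labeled, manifest_closed, order_received, oversize_item, packed, payment_cleared, priority_ship, restock_request, shipped, split_shipment, stock_available, stock_low} — 19 facts.

19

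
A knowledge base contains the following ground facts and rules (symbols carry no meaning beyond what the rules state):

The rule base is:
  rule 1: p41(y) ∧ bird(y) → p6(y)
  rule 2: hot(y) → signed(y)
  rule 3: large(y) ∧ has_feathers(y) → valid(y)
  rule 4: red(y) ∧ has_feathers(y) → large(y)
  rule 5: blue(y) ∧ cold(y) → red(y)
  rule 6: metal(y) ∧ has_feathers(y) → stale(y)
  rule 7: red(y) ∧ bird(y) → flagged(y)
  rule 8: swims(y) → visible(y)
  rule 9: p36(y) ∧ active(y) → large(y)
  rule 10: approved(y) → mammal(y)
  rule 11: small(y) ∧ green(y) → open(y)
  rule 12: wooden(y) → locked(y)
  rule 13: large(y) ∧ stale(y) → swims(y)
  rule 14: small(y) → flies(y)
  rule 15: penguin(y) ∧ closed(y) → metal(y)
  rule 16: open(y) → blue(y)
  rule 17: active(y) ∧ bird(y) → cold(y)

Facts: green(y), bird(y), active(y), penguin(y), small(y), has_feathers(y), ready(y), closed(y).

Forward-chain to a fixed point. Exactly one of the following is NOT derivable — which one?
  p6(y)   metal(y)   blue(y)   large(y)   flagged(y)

p6(y)

Round 1: rule 11 [small(y) ∧ green(y) → open(y)]; rule 14 [small(y) → flies(y)]; rule 15 [penguin(y) ∧ closed(y) → metal(y)]; rule 17 [active(y) ∧ bird(y) → cold(y)]. New: open(y), flies(y), metal(y), cold(y).
Round 2: rule 6 [metal(y) ∧ has_feathers(y) → stale(y)]; rule 16 [open(y) → blue(y)]. New: stale(y), blue(y).
Round 3: rule 5 [blue(y) ∧ cold(y) → red(y)]. New: red(y).
Round 4: rule 4 [red(y) ∧ has_feathers(y) → large(y)]; rule 7 [red(y) ∧ bird(y) → flagged(y)]. New: large(y), flagged(y).
Round 5: rule 3 [large(y) ∧ has_feathers(y) → valid(y)]; rule 13 [large(y) ∧ stale(y) → swims(y)]. New: valid(y), swims(y).
Round 6: rule 8 [swims(y) → visible(y)]. New: visible(y).
Derived: flagged(y) (round 4), blue(y) (round 2), metal(y) (round 1), large(y) (round 4). p6(y) never appears in any round.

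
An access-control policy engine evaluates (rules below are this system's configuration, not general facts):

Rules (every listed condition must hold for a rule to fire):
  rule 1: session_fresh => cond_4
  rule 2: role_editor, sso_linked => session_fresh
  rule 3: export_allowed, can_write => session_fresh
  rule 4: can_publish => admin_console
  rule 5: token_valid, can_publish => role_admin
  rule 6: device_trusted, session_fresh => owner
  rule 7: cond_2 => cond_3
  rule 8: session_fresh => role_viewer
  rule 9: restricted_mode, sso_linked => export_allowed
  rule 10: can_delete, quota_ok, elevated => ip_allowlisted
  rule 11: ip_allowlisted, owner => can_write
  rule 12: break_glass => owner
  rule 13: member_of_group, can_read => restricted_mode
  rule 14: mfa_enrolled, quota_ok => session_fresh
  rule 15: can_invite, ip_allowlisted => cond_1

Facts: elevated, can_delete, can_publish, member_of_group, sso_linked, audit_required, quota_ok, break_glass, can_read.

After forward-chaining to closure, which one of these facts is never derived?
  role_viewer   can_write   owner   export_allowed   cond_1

cond_1

[1] rule 4 [can_publish => admin_console]; rule 10 [can_delete, quota_ok, elevated => ip_allowlisted]; rule 12 [break_glass => owner]; rule 13 [member_of_group, can_read => restricted_mode]. ⇒ new: admin_console, ip_allowlisted, owner, restricted_mode.
[2] rule 9 [restricted_mode, sso_linked => export_allowed]; rule 11 [ip_allowlisted, owner => can_write]. ⇒ new: export_allowed, can_write.
[3] rule 3 [export_allowed, can_write => session_fresh]. ⇒ new: session_fresh.
[4] rule 1 [session_fresh => cond_4]; rule 8 [session_fresh => role_viewer]. ⇒ new: cond_4, role_viewer.
Derived: can_write (round 2), owner (round 1), export_allowed (round 2), role_viewer (round 4). cond_1 never appears in any round.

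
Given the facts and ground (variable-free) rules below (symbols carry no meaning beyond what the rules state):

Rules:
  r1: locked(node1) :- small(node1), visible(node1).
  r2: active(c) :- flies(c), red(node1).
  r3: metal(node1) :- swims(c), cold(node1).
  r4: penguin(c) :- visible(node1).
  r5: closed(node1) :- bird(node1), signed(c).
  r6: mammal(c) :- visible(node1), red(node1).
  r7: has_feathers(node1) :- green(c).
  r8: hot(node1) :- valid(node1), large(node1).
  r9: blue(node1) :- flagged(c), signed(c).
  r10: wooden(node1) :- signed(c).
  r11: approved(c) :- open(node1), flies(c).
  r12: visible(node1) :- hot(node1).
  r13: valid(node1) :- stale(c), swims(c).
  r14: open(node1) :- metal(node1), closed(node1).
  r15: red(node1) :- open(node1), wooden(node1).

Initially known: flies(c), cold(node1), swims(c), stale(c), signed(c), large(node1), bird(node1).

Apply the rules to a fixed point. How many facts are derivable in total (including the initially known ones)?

Round 1 — r3, r5, r10, r13, derive metal(node1), closed(node1), wooden(node1), valid(node1).
Round 2 — r8, r14, derive hot(node1), open(node1).
Round 3 — r11, r12, r15, derive approved(c), visible(node1), red(node1).
Round 4 — r2, r4, r6, derive active(c), penguin(c), mammal(c).
Closure: {active(c), approved(c), bird(node1), closed(node1), cold(node1), flies(c), hot(node1), large(node1), mammal(c), metal(node1), open(node1), penguin(c), red(node1), signed(c), stale(c), swims(c), valid(node1), visible(node1), wooden(node1)} — 19 facts.

19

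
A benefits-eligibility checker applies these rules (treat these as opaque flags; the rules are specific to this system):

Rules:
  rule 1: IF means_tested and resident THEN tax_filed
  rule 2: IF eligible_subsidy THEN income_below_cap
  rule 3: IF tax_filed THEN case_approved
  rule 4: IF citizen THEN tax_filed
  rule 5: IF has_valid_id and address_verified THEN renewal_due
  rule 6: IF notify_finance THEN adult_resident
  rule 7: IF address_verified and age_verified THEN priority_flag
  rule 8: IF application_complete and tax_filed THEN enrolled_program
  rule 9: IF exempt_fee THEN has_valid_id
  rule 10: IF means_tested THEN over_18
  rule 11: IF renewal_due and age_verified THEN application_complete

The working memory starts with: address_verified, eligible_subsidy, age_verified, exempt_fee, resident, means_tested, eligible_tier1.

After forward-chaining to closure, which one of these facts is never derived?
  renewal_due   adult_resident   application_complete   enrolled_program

adult_resident

Round 1: rule 1 [IF means_tested and resident THEN tax_filed]; rule 2 [IF eligible_subsidy THEN income_below_cap]; rule 7 [IF address_verified and age_verified THEN priority_flag]; rule 9 [IF exempt_fee THEN has_valid_id]; rule 10 [IF means_tested THEN over_18]. New: tax_filed, income_below_cap, priority_flag, has_valid_id, over_18.
Round 2: rule 3 [IF tax_filed THEN case_approved]; rule 5 [IF has_valid_id and address_verified THEN renewal_due]. New: case_approved, renewal_due.
Round 3: rule 11 [IF renewal_due and age_verified THEN application_complete]. New: application_complete.
Round 4: rule 8 [IF application_complete and tax_filed THEN enrolled_program]. New: enrolled_program.
Derived: application_complete (round 3), enrolled_program (round 4), renewal_due (round 2). adult_resident never appears in any round.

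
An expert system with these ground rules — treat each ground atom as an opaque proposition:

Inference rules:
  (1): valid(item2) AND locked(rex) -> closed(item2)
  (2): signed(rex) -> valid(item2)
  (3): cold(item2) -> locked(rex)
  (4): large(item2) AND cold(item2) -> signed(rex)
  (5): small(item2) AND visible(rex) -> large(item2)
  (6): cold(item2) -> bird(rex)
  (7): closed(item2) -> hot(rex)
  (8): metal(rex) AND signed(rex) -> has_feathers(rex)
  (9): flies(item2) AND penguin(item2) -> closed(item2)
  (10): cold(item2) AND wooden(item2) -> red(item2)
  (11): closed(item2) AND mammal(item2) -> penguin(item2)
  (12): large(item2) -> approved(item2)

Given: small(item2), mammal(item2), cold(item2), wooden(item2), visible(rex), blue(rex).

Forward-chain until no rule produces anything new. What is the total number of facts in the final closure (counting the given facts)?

16

Round 1 fires (3), (5), (6), (10), giving locked(rex), large(item2), bird(rex), red(item2).
Round 2 fires (4), (12), giving signed(rex), approved(item2).
Round 3 fires (2), giving valid(item2).
Round 4 fires (1), giving closed(item2).
Round 5 fires (7), (11), giving hot(rex), penguin(item2).
Closure: {approved(item2), bird(rex), blue(rex), closed(item2), cold(item2), hot(rex), large(item2), locked(rex), mammal(item2), penguin(item2), red(item2), signed(rex), small(item2), valid(item2), visible(rex), wooden(item2)} — 16 facts.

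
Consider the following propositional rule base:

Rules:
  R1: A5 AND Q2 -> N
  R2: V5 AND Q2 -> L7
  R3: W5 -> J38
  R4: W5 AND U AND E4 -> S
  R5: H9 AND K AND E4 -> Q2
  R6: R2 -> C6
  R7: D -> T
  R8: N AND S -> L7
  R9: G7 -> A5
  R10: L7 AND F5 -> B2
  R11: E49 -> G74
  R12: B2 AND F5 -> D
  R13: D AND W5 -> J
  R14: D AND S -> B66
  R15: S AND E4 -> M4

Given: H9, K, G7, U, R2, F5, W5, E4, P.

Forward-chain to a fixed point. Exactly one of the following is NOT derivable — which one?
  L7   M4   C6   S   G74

G74

Round 1 — R3, R4, R5, R6, R9, derive J38, S, Q2, C6, A5.
Round 2 — R1, R15, derive N, M4.
Round 3 — R8, derive L7.
Round 4 — R10, derive B2.
Round 5 — R12, derive D.
Round 6 — R7, R13, R14, derive T, J, B66.
Derived: L7 (round 3), M4 (round 2), C6 (round 1), S (round 1). G74 never appears in any round.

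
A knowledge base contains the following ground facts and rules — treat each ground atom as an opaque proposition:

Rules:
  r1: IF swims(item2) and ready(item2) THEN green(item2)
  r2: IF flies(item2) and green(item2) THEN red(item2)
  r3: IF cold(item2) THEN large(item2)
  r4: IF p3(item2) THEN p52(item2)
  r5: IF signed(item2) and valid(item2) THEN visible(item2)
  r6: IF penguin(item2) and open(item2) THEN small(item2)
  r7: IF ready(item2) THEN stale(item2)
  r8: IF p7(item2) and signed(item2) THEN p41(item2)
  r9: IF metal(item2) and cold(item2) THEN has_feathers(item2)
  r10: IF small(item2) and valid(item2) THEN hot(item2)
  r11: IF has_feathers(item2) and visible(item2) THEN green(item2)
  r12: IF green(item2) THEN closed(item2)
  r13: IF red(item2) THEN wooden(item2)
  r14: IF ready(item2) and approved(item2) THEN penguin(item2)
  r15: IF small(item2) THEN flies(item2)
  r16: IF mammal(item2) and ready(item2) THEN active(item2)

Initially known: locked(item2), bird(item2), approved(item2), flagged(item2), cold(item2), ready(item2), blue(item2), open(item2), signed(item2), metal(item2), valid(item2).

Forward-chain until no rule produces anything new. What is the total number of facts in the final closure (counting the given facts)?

23

Round 1 — r3, r5, r7, r9, r14, derive large(item2), visible(item2), stale(item2), has_feathers(item2), penguin(item2).
Round 2 — r6, r11, derive small(item2), green(item2).
Round 3 — r10, r12, r15, derive hot(item2), closed(item2), flies(item2).
Round 4 — r2, derive red(item2).
Round 5 — r13, derive wooden(item2).
Closure: {approved(item2), bird(item2), blue(item2), closed(item2), cold(item2), flagged(item2), flies(item2), green(item2), has_feathers(item2), hot(item2), large(item2), locked(item2), metal(item2), open(item2), penguin(item2), ready(item2), red(item2), signed(item2), small(item2), stale(item2), valid(item2), visible(item2), wooden(item2)} — 23 facts.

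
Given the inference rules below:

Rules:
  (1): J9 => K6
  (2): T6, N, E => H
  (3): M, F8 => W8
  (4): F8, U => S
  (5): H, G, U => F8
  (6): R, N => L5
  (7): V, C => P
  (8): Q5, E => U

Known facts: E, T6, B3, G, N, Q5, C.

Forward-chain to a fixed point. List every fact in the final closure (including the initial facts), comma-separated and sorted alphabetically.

Round 1: (2) [T6, N, E => H]; (8) [Q5, E => U]. Adds H, U.
Round 2: (5) [H, G, U => F8]. Adds F8.
Round 3: (4) [F8, U => S]. Adds S.

B3, C, E, F8, G, H, N, Q5, S, T6, U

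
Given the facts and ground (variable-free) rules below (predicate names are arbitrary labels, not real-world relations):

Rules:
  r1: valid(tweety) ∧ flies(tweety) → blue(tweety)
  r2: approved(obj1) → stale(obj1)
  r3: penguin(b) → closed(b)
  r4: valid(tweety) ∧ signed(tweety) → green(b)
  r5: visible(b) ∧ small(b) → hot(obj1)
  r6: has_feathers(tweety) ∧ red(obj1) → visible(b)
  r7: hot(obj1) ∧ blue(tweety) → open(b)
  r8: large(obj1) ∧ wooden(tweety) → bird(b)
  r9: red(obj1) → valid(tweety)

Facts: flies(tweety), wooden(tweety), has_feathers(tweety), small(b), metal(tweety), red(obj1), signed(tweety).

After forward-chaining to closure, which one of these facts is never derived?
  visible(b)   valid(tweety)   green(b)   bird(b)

[1] r6 [has_feathers(tweety) ∧ red(obj1) → visible(b)]; r9 [red(obj1) → valid(tweety)]. ⇒ new: visible(b), valid(tweety).
[2] r1 [valid(tweety) ∧ flies(tweety) → blue(tweety)]; r4 [valid(tweety) ∧ signed(tweety) → green(b)]; r5 [visible(b) ∧ small(b) → hot(obj1)]. ⇒ new: blue(tweety), green(b), hot(obj1).
[3] r7 [hot(obj1) ∧ blue(tweety) → open(b)]. ⇒ new: open(b).
Derived: valid(tweety) (round 1), green(b) (round 2), visible(b) (round 1). bird(b) never appears in any round.

bird(b)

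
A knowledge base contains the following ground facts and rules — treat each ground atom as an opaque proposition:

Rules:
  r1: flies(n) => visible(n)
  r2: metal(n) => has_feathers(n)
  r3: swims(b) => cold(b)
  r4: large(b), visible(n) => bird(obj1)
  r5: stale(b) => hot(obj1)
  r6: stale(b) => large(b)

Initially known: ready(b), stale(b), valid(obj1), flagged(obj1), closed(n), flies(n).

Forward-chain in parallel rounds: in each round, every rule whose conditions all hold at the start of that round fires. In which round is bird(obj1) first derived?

2

Round 1 fires r1, r5, r6, giving visible(n), hot(obj1), large(b).
Round 2 fires r4, giving bird(obj1).
bird(obj1) first appears in round 2.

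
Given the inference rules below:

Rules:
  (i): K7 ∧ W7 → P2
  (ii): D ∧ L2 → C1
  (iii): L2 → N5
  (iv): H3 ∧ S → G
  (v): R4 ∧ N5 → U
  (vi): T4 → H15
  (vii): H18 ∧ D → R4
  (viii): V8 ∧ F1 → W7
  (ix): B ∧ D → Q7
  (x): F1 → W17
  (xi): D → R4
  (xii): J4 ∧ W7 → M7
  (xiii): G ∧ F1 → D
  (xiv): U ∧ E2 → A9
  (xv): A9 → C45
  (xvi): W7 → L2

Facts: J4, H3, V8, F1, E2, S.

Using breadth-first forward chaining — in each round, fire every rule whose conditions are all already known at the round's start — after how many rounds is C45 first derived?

6

Round 1 fires (iv), (viii), (x), giving G, W7, W17.
Round 2 fires (xii), (xiii), (xvi), giving M7, D, L2.
Round 3 fires (ii), (iii), (xi), giving C1, N5, R4.
Round 4 fires (v), giving U.
Round 5 fires (xiv), giving A9.
Round 6 fires (xv), giving C45.
C45 first appears in round 6.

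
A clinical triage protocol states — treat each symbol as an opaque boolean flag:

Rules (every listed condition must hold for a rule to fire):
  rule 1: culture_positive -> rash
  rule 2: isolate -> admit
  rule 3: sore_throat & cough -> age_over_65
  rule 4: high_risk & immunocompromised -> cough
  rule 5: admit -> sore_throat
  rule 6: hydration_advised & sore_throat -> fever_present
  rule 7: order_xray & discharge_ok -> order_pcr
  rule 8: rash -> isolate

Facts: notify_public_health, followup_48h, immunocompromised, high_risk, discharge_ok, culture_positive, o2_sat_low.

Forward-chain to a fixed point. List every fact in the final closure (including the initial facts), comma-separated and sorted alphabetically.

admit, age_over_65, cough, culture_positive, discharge_ok, followup_48h, high_risk, immunocompromised, isolate, notify_public_health, o2_sat_low, rash, sore_throat

Round 1: rule 1 [culture_positive -> rash]; rule 4 [high_risk & immunocompromised -> cough]. Adds rash, cough.
Round 2: rule 8 [rash -> isolate]. Adds isolate.
Round 3: rule 2 [isolate -> admit]. Adds admit.
Round 4: rule 5 [admit -> sore_throat]. Adds sore_throat.
Round 5: rule 3 [sore_throat & cough -> age_over_65]. Adds age_over_65.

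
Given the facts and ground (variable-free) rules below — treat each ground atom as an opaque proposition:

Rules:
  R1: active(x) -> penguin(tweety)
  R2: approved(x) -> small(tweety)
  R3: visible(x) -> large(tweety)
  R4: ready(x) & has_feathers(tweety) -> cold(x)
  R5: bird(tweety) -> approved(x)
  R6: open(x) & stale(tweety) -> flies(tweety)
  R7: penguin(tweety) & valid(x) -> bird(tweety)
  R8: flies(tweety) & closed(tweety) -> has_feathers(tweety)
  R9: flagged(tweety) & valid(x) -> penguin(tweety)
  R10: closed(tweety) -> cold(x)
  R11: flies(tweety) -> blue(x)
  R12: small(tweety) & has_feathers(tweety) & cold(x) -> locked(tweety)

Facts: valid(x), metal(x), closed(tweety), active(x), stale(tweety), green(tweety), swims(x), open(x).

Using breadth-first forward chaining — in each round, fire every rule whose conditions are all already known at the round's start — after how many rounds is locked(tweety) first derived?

5

Round 1: R1 [active(x) -> penguin(tweety)]; R6 [open(x) & stale(tweety) -> flies(tweety)]; R10 [closed(tweety) -> cold(x)]. Adds penguin(tweety), flies(tweety), cold(x).
Round 2: R7 [penguin(tweety) & valid(x) -> bird(tweety)]; R8 [flies(tweety) & closed(tweety) -> has_feathers(tweety)]; R11 [flies(tweety) -> blue(x)]. Adds bird(tweety), has_feathers(tweety), blue(x).
Round 3: R5 [bird(tweety) -> approved(x)]. Adds approved(x).
Round 4: R2 [approved(x) -> small(tweety)]. Adds small(tweety).
Round 5: R12 [small(tweety) & has_feathers(tweety) & cold(x) -> locked(tweety)]. Adds locked(tweety).
locked(tweety) first appears in round 5.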